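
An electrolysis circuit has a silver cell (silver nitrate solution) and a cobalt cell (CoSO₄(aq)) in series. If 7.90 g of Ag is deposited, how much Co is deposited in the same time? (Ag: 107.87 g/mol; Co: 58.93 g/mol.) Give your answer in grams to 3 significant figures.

n(Ag) = 7.90 / 107.87 = 0.07324 mol
Ag⁺ + e⁻ → Ag, so n(e⁻) = 0.07324 mol
The cells are in series, so the same charge (and hence the same n(e⁻) = 0.07324 mol) passes through both.
Co²⁺ + 2e⁻ → Co, so n(Co) = 0.07324 / 2 = 0.03662 mol
m(Co) = 0.03662 × 58.93 = 2.16 g

2.16 g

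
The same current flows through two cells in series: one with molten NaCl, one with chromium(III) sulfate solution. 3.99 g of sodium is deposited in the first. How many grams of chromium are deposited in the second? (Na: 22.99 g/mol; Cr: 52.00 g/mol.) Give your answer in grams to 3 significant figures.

3.01 g

n(Na) = 3.99 / 22.99 = 0.1736 mol
Na⁺ + e⁻ → Na, so n(e⁻) = 0.1736 mol
Since the cells are in series, n(e⁻) in the Cr cell is also 0.1736 mol.
Cr³⁺ + 3e⁻ → Cr, so n(Cr) = 0.1736 / 3 = 0.05787 mol
m(Cr) = 0.05787 × 52.00 = 3.01 g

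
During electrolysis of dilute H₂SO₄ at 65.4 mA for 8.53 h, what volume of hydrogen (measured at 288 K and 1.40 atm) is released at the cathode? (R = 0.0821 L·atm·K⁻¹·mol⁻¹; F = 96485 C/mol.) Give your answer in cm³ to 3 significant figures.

Charge passed = 0.0654 × 30708 = 2008 C
Moles of electrons = 2008 / 96485 = 0.02081 mol
2H⁺ + 2e⁻ → H₂, so n(H₂) = 0.02081 / 2 = 0.01041 mol
V = nRT/P = 0.01041 × 0.0821 × 288 / 1.40 = 0.1758 L
= 176 cm³

176 cm³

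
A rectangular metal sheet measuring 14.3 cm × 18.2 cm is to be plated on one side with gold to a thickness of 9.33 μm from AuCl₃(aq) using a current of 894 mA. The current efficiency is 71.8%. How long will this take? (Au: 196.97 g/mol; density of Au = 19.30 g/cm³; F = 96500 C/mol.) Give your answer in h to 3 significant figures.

2.98 h

Plated area = 14.3 × 18.2 = 260.3 cm²
Volume = 260.3 × 9.33×10⁻⁴ cm = 0.2429 cm³
m(Au) = 0.2429 × 19.30 = 4.688 g
n(Au) = 4.688 / 196.97 = 0.02380 mol; n(e⁻) = 3 × 0.02380 = 0.07140 mol
Q = 0.07140 × 96500 / 0.718 = 9596 C
t = 9596 / 0.894 = 10730 s = 2.98 h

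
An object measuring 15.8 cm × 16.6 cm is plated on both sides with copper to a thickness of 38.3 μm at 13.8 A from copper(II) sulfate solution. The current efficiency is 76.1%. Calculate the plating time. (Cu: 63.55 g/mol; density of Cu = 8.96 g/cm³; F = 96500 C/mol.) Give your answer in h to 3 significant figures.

Plated area = 2 × 15.8 × 16.6 = 524.6 cm²
Volume = 524.6 × 38.3×10⁻⁴ cm = 2.009 cm³
m(Cu) = 2.009 × 8.96 = 18.00 g
n(Cu) = 18.00 / 63.55 = 0.2832 mol; n(e⁻) = 2 × 0.2832 = 0.5664 mol
Q = 0.5664 × 96500 / 0.761 = 71820 C
t = 71820 / 13.8 = 5204 s = 1.45 h

1.45 h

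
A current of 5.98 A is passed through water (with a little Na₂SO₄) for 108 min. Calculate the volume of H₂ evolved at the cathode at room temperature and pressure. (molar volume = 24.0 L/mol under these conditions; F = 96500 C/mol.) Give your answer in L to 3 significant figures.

4.82 L

Q = It = 5.98 × 6480 = 38750 C
n(e⁻) = Q/F = 38750/96500 = 0.4016 mol
2H⁺ + 2e⁻ → H₂, so n(H₂) = 0.4016 / 2 = 0.2008 mol
V = 0.2008 × 24.0 = 4.819 L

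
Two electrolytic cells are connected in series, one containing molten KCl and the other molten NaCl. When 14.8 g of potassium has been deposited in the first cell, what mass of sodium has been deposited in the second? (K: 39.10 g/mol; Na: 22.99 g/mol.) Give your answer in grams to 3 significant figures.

n(K) = 14.8 / 39.10 = 0.3785 mol
K⁺ + e⁻ → K, so n(e⁻) = 0.3785 mol
In series, the same 0.3785 mol of electrons flows through the second cell.
Na⁺ + e⁻ → Na, so n(Na) = 0.3785 mol
m(Na) = 0.3785 × 22.99 = 8.70 g

8.70 g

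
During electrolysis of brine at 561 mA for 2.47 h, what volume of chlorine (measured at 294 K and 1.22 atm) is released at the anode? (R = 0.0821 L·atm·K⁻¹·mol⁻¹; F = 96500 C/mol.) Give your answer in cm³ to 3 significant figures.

511 cm³

Q = It = 0.561 × 8892 = 4988 C
Moles of electrons = 4988 / 96500 = 0.05169 mol
2Cl⁻ → Cl₂ + 2e⁻, so n(Cl₂) = 0.05169 / 2 = 0.02585 mol
V = nRT/P = 0.02585 × 0.0821 × 294 / 1.22 = 0.5114 L
= 511 cm³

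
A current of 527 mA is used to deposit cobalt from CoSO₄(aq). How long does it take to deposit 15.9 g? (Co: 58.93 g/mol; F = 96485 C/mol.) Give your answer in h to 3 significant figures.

27.4 h

n(Co) = 15.9 / 58.93 = 0.2698 mol
Co²⁺ + 2e⁻ → Co, so n(e⁻) = 2 × 0.2698 = 0.5396 mol
Q = 0.5396 × 96485 = 52060 C
t = Q / I = 52060 / 0.527 = 98790 s = 27.4 h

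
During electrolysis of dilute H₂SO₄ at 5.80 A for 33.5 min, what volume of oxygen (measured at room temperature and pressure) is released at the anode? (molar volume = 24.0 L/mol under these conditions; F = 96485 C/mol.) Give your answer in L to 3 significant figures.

0.725 L

Q = 5.80 A × 2010 s = 11660 C
Moles of electrons = 11660 / 96485 = 0.1208 mol
2H₂O → O₂ + 4H⁺ + 4e⁻, so n(O₂) = 0.1208 / 4 = 0.03020 mol
V = 0.03020 × 24.0 = 0.7248 L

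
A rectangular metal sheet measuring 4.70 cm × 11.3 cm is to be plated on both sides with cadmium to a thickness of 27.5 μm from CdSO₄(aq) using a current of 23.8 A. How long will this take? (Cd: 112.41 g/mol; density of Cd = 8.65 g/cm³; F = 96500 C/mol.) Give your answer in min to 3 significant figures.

Plated area = 2 × 4.70 × 11.3 = 106.2 cm²
Volume = 106.2 × 27.5×10⁻⁴ cm = 0.2921 cm³
m(Cd) = 0.2921 × 8.65 = 2.527 g
n(Cd) = 2.527 / 112.41 = 0.02248 mol; n(e⁻) = 2 × 0.02248 = 0.04496 mol
Q = 0.04496 × 96500 = 4339 C
t = 4339 / 23.8 = 182.3 s = 3.04 min

3.04 min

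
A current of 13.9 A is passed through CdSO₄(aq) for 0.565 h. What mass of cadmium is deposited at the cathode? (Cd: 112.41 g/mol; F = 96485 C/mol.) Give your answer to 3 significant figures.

Charge passed = 13.9 × 2034 = 28270 C
Moles of electrons = 28270 / 96485 = 0.2930 mol
Cd²⁺ + 2e⁻ → Cd, so n(Cd) = 0.2930 / 2 = 0.1465 mol
m = 0.1465 × 112.41 = 16.5 g

16.5 g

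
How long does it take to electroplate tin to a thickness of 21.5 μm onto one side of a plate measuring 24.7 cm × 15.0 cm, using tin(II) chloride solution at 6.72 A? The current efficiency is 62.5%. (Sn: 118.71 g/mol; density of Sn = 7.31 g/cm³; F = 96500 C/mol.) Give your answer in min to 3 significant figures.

Plated area = 24.7 × 15.0 = 370.5 cm²
Volume = 370.5 × 21.5×10⁻⁴ cm = 0.7966 cm³
m(Sn) = 0.7966 × 7.31 = 5.823 g
n(Sn) = 5.823 / 118.71 = 0.04905 mol; n(e⁻) = 2 × 0.04905 = 0.09810 mol
Q = 0.09810 × 96500 / 0.625 = 15150 C
t = 15150 / 6.72 = 2254 s = 37.6 min

37.6 min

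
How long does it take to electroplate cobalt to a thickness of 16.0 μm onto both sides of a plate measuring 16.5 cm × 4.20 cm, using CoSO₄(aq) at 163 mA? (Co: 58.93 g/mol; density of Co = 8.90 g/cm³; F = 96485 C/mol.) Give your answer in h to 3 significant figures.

Plated area = 2 × 16.5 × 4.20 = 138.6 cm²
Volume = 138.6 × 16.0×10⁻⁴ cm = 0.2218 cm³
m(Co) = 0.2218 × 8.90 = 1.974 g
n(Co) = 1.974 / 58.93 = 0.03350 mol; n(e⁻) = 2 × 0.03350 = 0.06700 mol
Q = 0.06700 × 96485 = 6464 C
t = 6464 / 0.163 = 39660 s = 11.0 h

11.0 h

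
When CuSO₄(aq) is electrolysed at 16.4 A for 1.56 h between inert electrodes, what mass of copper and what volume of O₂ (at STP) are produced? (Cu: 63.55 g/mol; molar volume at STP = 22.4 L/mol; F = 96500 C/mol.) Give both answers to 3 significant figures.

30.3 g Cu; 5.34 L O₂

Q = 16.4 × 5616 = 92100 C; n(e⁻) = 92100 / 96500 = 0.9544 mol
Cathode: Cu²⁺ + 2e⁻ → Cu → n(Cu) = 0.9544/2 = 0.4772 mol → 30.3 g
Anode: 2H₂O → O₂ + 4H⁺ + 4e⁻ → n(O₂) = 0.9544/4 = 0.2386 mol → 5.34 L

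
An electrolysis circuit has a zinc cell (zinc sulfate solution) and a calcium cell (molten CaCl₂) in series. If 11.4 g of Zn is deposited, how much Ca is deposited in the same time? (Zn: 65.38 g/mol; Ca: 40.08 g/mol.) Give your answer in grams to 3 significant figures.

n(Zn) = 11.4 / 65.38 = 0.1744 mol
Zn²⁺ + 2e⁻ → Zn, so n(e⁻) = 2 × 0.1744 = 0.3488 mol
Same current for the same time ⇒ same n(e⁻) = 0.3488 mol in both cells.
Ca²⁺ + 2e⁻ → Ca, so n(Ca) = 0.3488 / 2 = 0.1744 mol
m(Ca) = 0.1744 × 40.08 = 6.99 g

6.99 g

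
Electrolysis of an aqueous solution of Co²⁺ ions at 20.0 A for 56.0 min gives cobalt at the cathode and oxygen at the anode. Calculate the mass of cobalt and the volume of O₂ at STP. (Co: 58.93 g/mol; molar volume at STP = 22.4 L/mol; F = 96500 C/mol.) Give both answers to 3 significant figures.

20.5 g Co; 3.90 L O₂

Q = 20.0 × 3360 = 67200 C; n(e⁻) = 67200 / 96500 = 0.6964 mol
Cathode: Co²⁺ + 2e⁻ → Co → n(Co) = 0.6964/2 = 0.3482 mol → 20.5 g
Anode: 2H₂O → O₂ + 4H⁺ + 4e⁻ → n(O₂) = 0.6964/4 = 0.1741 mol → 3.90 L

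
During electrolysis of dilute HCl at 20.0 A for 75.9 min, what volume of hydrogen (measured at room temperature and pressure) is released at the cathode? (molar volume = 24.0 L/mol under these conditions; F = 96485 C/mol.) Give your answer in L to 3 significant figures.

11.3 L

Q = It = 20.0 × 4554 = 91080 C
n(e⁻) = Q/F = 91080/96485 = 0.9440 mol
2H⁺ + 2e⁻ → H₂, so n(H₂) = 0.9440 / 2 = 0.4720 mol
V = 0.4720 × 24.0 = 11.33 L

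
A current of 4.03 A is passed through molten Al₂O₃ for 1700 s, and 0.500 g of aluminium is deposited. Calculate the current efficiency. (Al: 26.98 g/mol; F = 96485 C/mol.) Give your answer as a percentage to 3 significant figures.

78.3%

Q = 4.03 × 1700 = 6851 C
n(e⁻) = 6851 / 96485 = 0.07101 mol
Al³⁺ + 3e⁻ → Al, so theoretical n(Al) = 0.02367 mol → 0.6386 g
Efficiency = 0.500 / 0.6386 = 0.7830 = 78.3%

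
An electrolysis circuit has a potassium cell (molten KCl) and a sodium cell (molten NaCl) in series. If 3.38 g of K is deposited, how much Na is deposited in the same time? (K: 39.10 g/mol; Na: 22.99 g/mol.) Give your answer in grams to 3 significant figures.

1.99 g

n(K) = 3.38 / 39.10 = 0.08645 mol
K⁺ + e⁻ → K, so n(e⁻) = 0.08645 mol
Since the cells are in series, n(e⁻) in the Na cell is also 0.08645 mol.
Na⁺ + e⁻ → Na, so n(Na) = 0.08645 mol
m(Na) = 0.08645 × 22.99 = 1.99 g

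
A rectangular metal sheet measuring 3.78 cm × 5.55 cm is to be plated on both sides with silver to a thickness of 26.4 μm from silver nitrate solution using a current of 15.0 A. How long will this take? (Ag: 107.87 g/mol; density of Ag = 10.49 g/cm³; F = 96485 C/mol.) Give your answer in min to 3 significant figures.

Plated area = 2 × 3.78 × 5.55 = 41.96 cm²
Volume = 41.96 × 26.4×10⁻⁴ cm = 0.1108 cm³
m(Ag) = 0.1108 × 10.49 = 1.162 g
n(Ag) = 1.162 / 107.87 = 0.01077 mol; n(e⁻) = 0.01077 mol
Q = 0.01077 × 96485 = 1039 C
t = 1039 / 15.0 = 69.27 s = 1.15 min

1.15 min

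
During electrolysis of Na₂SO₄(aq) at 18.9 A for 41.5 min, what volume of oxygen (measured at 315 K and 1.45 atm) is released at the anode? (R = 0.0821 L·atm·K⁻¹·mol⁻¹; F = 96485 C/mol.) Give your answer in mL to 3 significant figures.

2170 mL

Charge passed = 18.9 × 2490 = 47060 C
Moles of electrons = 47060 / 96485 = 0.4877 mol
2H₂O → O₂ + 4H⁺ + 4e⁻, so n(O₂) = 0.4877 / 4 = 0.1219 mol
V = nRT/P = 0.1219 × 0.0821 × 315 / 1.45 = 2.174 L
= 2170 mL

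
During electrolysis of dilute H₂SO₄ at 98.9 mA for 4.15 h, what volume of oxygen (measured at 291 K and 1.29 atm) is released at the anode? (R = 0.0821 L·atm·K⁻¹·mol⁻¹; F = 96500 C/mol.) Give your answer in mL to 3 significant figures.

Q = 0.0989 A × 14940 s = 1478 C
n(e⁻) = 1478 / 96500 = 0.01532 mol
2H₂O → O₂ + 4H⁺ + 4e⁻, so n(O₂) = 0.01532 / 4 = 0.003830 mol
V = nRT/P = 0.003830 × 0.0821 × 291 / 1.29 = 0.07093 L
= 70.9 mL

70.9 mL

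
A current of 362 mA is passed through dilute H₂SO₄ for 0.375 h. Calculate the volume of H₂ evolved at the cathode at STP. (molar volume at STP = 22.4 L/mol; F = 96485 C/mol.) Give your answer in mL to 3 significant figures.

56.7 mL

Q = It = 0.362 × 1350 = 488.7 C
n(e⁻) = Q/F = 488.7/96485 = 0.005065 mol
2H⁺ + 2e⁻ → H₂, so n(H₂) = 0.005065 / 2 = 0.002533 mol
V = 0.002533 × 22.4 = 0.05674 L
= 56.7 mL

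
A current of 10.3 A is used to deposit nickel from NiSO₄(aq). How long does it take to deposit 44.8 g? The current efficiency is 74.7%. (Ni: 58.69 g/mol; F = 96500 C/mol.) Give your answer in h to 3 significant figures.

n(Ni) = 44.8 / 58.69 = 0.7633 mol
Ni²⁺ + 2e⁻ → Ni, so n(e⁻) = 2 × 0.7633 = 1.527 mol
Q = 1.527 × 96500 / 0.747 = 1.973×10^5 C
t = Q / I = 1.973×10^5 / 10.3 = 19160 s = 5.32 h

5.32 h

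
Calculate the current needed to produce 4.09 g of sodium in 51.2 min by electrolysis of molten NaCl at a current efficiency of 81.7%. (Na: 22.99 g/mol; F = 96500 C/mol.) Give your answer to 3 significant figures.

n(Na) = 4.09 / 22.99 = 0.1779 mol
Na⁺ + e⁻ → Na, so n(e⁻) = 0.1779 mol
Q = 0.1779 × 96500 / 0.817 = 21010 C
I = Q / t = 21010 / 3072 s = 6.84 A

6.84 A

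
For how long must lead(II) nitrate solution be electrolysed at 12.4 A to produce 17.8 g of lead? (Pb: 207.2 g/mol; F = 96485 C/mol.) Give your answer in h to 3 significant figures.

0.371 h

n(Pb) = 17.8 / 207.2 = 0.08591 mol
Pb²⁺ + 2e⁻ → Pb, so n(e⁻) = 2 × 0.08591 = 0.1718 mol
Q = 0.1718 × 96485 = 16580 C
t = Q / I = 16580 / 12.4 = 1337 s = 0.371 h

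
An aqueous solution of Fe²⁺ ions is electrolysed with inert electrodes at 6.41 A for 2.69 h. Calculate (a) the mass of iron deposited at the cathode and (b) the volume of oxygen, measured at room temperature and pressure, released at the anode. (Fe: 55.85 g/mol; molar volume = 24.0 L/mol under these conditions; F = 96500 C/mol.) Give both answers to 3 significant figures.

Q = 6.41 × 9684 = 62070 C; n(e⁻) = 62070 / 96500 = 0.6432 mol
Cathode: Fe²⁺ + 2e⁻ → Fe → n(Fe) = 0.6432/2 = 0.3216 mol → 18.0 g
Anode: 2H₂O → O₂ + 4H⁺ + 4e⁻ → n(O₂) = 0.6432/4 = 0.1608 mol → 3.86 L

18.0 g Fe; 3.86 L O₂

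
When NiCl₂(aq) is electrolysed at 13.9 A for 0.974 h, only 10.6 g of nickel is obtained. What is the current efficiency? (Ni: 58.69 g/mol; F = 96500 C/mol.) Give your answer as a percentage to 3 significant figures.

71.5%

Q = 13.9 × 3506.4 = 48740 C
n(e⁻) = 48740 / 96500 = 0.5051 mol
Ni²⁺ + 2e⁻ → Ni, so theoretical n(Ni) = 0.2526 mol → 14.83 g
Efficiency = 10.6 / 14.83 = 0.7148 = 71.5%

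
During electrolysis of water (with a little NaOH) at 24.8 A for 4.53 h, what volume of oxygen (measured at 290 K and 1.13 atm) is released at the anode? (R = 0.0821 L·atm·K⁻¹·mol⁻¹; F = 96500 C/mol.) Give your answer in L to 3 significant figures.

Q = It = 24.8 × 16308 = 4.044×10^5 C
Moles of electrons = 4.044×10^5 / 96500 = 4.191 mol
2H₂O → O₂ + 4H⁺ + 4e⁻, so n(O₂) = 4.191 / 4 = 1.048 mol
V = nRT/P = 1.048 × 0.0821 × 290 / 1.13 = 22.08 L

22.1 L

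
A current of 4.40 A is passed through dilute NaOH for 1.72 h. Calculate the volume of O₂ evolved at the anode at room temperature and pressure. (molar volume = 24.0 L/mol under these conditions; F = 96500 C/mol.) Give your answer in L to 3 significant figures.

1.69 L

Q = It = 4.40 × 6192 = 27240 C
n(e⁻) = 27240 / 96500 = 0.2823 mol
2H₂O → O₂ + 4H⁺ + 4e⁻, so n(O₂) = 0.2823 / 4 = 0.07058 mol
V = 0.07058 × 24.0 = 1.694 L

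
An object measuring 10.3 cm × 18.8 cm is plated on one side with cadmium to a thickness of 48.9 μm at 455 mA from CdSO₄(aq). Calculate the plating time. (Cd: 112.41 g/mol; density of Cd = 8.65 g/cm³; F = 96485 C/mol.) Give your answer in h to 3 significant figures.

8.58 h

Plated area = 10.3 × 18.8 = 193.6 cm²
Volume = 193.6 × 48.9×10⁻⁴ cm = 0.9467 cm³
m(Cd) = 0.9467 × 8.65 = 8.189 g
n(Cd) = 8.189 / 112.41 = 0.07285 mol; n(e⁻) = 2 × 0.07285 = 0.1457 mol
Q = 0.1457 × 96485 = 14060 C
t = 14060 / 0.455 = 30900 s = 8.58 h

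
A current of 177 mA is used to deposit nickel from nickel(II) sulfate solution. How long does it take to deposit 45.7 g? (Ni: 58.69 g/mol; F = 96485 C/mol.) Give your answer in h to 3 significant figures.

n(Ni) = 45.7 / 58.69 = 0.7787 mol
Ni²⁺ + 2e⁻ → Ni, so n(e⁻) = 2 × 0.7787 = 1.557 mol
Q = 1.557 × 96485 = 1.502×10^5 C
t = Q / I = 1.502×10^5 / 0.177 = 8.486×10^5 s = 236 h

236 h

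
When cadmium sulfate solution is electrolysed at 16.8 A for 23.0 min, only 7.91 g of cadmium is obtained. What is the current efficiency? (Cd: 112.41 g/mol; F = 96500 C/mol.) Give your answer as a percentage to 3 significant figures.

Q = 16.8 × 1380 = 23180 C
n(e⁻) = 23180 / 96500 = 0.2402 mol
Cd²⁺ + 2e⁻ → Cd, so theoretical n(Cd) = 0.1201 mol → 13.50 g
Efficiency = 7.91 / 13.50 = 0.5859 = 58.6%

58.6%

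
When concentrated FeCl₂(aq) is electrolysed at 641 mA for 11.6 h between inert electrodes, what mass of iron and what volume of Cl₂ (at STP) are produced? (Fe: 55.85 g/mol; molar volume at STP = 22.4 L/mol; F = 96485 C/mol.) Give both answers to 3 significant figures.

7.75 g Fe; 3.11 L Cl₂

Q = 0.641 × 41760 = 26770 C; n(e⁻) = 26770 / 96485 = 0.2775 mol
Cathode: Fe²⁺ + 2e⁻ → Fe → n(Fe) = 0.2775/2 = 0.1388 mol → 7.75 g
Anode: 2Cl⁻ → Cl₂ + 2e⁻ → n(Cl₂) = 0.2775/2 = 0.1388 mol → 3.11 L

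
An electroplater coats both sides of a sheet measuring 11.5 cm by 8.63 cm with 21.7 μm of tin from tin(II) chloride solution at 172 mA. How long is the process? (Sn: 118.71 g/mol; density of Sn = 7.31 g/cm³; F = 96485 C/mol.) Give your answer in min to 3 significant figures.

496 min

Plated area = 2 × 11.5 × 8.63 = 198.5 cm²
Volume = 198.5 × 21.7×10⁻⁴ cm = 0.4307 cm³
m(Sn) = 0.4307 × 7.31 = 3.148 g
n(Sn) = 3.148 / 118.71 = 0.02652 mol; n(e⁻) = 2 × 0.02652 = 0.05304 mol
Q = 0.05304 × 96485 = 5118 C
t = 5118 / 0.172 = 29760 s = 496 min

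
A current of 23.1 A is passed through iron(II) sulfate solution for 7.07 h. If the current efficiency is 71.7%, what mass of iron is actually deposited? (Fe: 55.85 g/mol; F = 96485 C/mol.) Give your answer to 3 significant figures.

122 g

Q = 23.1 × 25452 = 5.879×10^5 C
n(e⁻) = 5.879×10^5 / 96485 = 6.093 mol
Fe²⁺ + 2e⁻ → Fe, so theoretical m(Fe) = 3.047 × 55.85 = 170.2 g
Actual mass = 71.7% × 170.2 = 122 g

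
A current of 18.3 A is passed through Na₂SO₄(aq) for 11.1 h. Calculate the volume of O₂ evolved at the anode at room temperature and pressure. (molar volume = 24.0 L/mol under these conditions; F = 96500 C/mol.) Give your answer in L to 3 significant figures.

45.5 L

Q = It = 18.3 × 39960 = 7.313×10^5 C
n(e⁻) = Q/F = 7.313×10^5/96500 = 7.578 mol
2H₂O → O₂ + 4H⁺ + 4e⁻, so n(O₂) = 7.578 / 4 = 1.895 mol
V = 1.895 × 24.0 = 45.48 L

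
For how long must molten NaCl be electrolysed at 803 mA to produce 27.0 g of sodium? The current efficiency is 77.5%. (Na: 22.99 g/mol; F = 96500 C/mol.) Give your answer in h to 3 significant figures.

50.6 h

n(Na) = 27.0 / 22.99 = 1.174 mol
Na⁺ + e⁻ → Na, so n(e⁻) = 1.174 mol
Q = 1.174 × 96500 / 0.775 = 1.462×10^5 C
t = Q / I = 1.462×10^5 / 0.803 = 1.821×10^5 s = 50.6 h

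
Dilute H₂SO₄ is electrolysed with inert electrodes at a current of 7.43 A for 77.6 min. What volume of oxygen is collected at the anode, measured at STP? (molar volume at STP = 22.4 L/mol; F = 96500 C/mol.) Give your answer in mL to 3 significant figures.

2010 mL

Q = It = 7.43 × 4656 = 34590 C
n(e⁻) = Q/F = 34590/96500 = 0.3584 mol
2H₂O → O₂ + 4H⁺ + 4e⁻, so n(O₂) = 0.3584 / 4 = 0.08960 mol
V = 0.08960 × 22.4 = 2.007 L
= 2010 mL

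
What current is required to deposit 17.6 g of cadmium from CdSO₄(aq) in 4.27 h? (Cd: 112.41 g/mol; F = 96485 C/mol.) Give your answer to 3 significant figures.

1.97 A

n(Cd) = 17.6 / 112.41 = 0.1566 mol
Cd²⁺ + 2e⁻ → Cd, so n(e⁻) = 2 × 0.1566 = 0.3132 mol
Q = 0.3132 × 96485 = 30220 C
I = Q / t = 30220 / 15372 s = 1.97 A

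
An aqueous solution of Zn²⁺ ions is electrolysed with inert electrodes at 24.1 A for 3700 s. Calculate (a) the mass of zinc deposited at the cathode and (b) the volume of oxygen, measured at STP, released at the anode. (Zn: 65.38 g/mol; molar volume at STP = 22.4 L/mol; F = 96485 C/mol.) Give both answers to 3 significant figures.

30.2 g Zn; 5.18 L O₂

Q = 24.1 × 3700 = 89170 C; n(e⁻) = 89170 / 96485 = 0.9242 mol
Cathode: Zn²⁺ + 2e⁻ → Zn → n(Zn) = 0.9242/2 = 0.4621 mol → 30.2 g
Anode: 2H₂O → O₂ + 4H⁺ + 4e⁻ → n(O₂) = 0.9242/4 = 0.2311 mol → 5.18 L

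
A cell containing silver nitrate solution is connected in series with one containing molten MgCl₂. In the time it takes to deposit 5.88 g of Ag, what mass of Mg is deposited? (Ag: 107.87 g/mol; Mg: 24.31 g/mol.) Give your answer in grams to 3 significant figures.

n(Ag) = 5.88 / 107.87 = 0.05451 mol
Ag⁺ + e⁻ → Ag, so n(e⁻) = 0.05451 mol
In series, the same 0.05451 mol of electrons flows through the second cell.
Mg²⁺ + 2e⁻ → Mg, so n(Mg) = 0.05451 / 2 = 0.02726 mol
m(Mg) = 0.02726 × 24.31 = 0.663 g

0.663 g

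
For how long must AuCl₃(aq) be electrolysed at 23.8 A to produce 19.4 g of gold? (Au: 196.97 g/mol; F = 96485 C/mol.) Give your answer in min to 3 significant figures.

20.0 min

n(Au) = 19.4 / 196.97 = 0.09849 mol
Au³⁺ + 3e⁻ → Au, so n(e⁻) = 3 × 0.09849 = 0.2955 mol
Q = 0.2955 × 96485 = 28510 C
t = Q / I = 28510 / 23.8 = 1198 s = 20.0 min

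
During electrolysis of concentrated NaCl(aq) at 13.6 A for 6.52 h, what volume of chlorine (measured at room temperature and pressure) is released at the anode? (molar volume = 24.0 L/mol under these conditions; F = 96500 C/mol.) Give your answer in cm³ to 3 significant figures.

39700 cm³

Charge passed = 13.6 × 23472 = 3.192×10^5 C
Moles of electrons = 3.192×10^5 / 96500 = 3.308 mol
2Cl⁻ → Cl₂ + 2e⁻, so n(Cl₂) = 3.308 / 2 = 1.654 mol
V = 1.654 × 24.0 = 39.70 L
= 39700 cm³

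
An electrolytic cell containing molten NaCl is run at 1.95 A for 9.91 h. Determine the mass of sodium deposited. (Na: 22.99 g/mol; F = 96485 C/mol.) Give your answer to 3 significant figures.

Q = It = 1.95 × 35676 = 69570 C
n(e⁻) = 69570 / 96485 = 0.7210 mol
Na⁺ + e⁻ → Na, so n(Na) = 0.7210 mol
m = 0.7210 × 22.99 = 16.6 g

16.6 g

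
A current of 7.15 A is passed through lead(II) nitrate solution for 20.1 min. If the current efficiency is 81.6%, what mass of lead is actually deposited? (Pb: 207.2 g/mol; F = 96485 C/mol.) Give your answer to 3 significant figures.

Q = 7.15 × 1206 = 8623 C
n(e⁻) = 8623 / 96485 = 0.08937 mol
Pb²⁺ + 2e⁻ → Pb, so theoretical m(Pb) = 0.04469 × 207.2 = 9.260 g
Actual mass = 81.6% × 9.260 = 7.56 g

7.56 g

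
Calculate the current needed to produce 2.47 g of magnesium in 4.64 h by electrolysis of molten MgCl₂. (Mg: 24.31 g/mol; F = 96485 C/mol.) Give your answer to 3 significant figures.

n(Mg) = 2.47 / 24.31 = 0.1016 mol
Mg²⁺ + 2e⁻ → Mg, so n(e⁻) = 2 × 0.1016 = 0.2032 mol
Q = 0.2032 × 96485 = 19610 C
I = Q / t = 19610 / 16704 s = 1.17 A

1.17 A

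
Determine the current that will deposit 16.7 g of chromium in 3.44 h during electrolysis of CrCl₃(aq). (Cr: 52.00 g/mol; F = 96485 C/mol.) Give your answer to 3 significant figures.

n(Cr) = 16.7 / 52.00 = 0.3212 mol
Cr³⁺ + 3e⁻ → Cr, so n(e⁻) = 3 × 0.3212 = 0.9636 mol
Q = 0.9636 × 96485 = 92970 C
I = Q / t = 92970 / 12384 s = 7.51 A

7.51 A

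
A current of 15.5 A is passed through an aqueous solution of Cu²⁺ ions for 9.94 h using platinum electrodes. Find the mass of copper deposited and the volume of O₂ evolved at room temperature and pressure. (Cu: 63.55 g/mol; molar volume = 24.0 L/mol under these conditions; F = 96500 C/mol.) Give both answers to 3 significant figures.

Q = 15.5 × 35784 = 5.547×10^5 C; n(e⁻) = 5.547×10^5 / 96500 = 5.748 mol
Cathode: Cu²⁺ + 2e⁻ → Cu → n(Cu) = 5.748/2 = 2.874 mol → 183 g
Anode: 2H₂O → O₂ + 4H⁺ + 4e⁻ → n(O₂) = 5.748/4 = 1.437 mol → 34.5 L

183 g Cu; 34.5 L O₂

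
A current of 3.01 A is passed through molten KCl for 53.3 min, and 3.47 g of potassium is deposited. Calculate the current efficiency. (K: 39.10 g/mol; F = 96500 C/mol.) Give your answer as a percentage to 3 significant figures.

Q = 3.01 × 3198 = 9626 C
n(e⁻) = 9626 / 96500 = 0.09975 mol
K⁺ + e⁻ → K, so theoretical n(K) = 0.09975 mol → 3.900 g
Efficiency = 3.47 / 3.900 = 0.8897 = 89.0%

89.0%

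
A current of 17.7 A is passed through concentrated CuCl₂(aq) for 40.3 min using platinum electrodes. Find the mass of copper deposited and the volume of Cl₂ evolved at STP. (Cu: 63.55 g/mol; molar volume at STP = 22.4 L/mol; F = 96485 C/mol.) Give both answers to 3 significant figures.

Q = 17.7 × 2418 = 42800 C; n(e⁻) = 42800 / 96485 = 0.4436 mol
Cathode: Cu²⁺ + 2e⁻ → Cu → n(Cu) = 0.4436/2 = 0.2218 mol → 14.1 g
Anode: 2Cl⁻ → Cl₂ + 2e⁻ → n(Cl₂) = 0.4436/2 = 0.2218 mol → 4.97 L

14.1 g Cu; 4.97 L Cl₂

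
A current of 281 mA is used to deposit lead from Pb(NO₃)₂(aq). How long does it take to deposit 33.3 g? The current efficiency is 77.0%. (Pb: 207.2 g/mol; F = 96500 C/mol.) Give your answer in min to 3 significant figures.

n(Pb) = 33.3 / 207.2 = 0.1607 mol
Pb²⁺ + 2e⁻ → Pb, so n(e⁻) = 2 × 0.1607 = 0.3214 mol
Q = 0.3214 × 96500 / 0.770 = 40280 C
t = Q / I = 40280 / 0.281 = 1.433×10^5 s = 2390 min

2390 min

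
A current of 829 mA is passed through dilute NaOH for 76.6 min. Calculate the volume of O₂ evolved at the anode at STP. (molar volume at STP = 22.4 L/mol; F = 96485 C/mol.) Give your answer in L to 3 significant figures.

0.221 L

Q = 0.829 A × 4596 s = 3810 C
n(e⁻) = Q/F = 3810/96485 = 0.03949 mol
2H₂O → O₂ + 4H⁺ + 4e⁻, so n(O₂) = 0.03949 / 4 = 0.009873 mol
V = 0.009873 × 22.4 = 0.2212 L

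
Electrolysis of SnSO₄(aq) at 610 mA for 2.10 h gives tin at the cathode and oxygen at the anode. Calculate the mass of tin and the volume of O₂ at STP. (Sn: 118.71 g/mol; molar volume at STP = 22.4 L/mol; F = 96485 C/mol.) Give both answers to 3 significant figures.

Q = 0.610 × 7560 = 4612 C; n(e⁻) = 4612 / 96485 = 0.04780 mol
Cathode: Sn²⁺ + 2e⁻ → Sn → n(Sn) = 0.04780/2 = 0.02390 mol → 2.84 g
Anode: 2H₂O → O₂ + 4H⁺ + 4e⁻ → n(O₂) = 0.04780/4 = 0.01195 mol → 0.268 L

2.84 g Sn; 0.268 L O₂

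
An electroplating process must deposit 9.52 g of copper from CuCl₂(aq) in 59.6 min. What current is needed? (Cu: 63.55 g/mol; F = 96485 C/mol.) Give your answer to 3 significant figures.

n(Cu) = 9.52 / 63.55 = 0.1498 mol
Cu²⁺ + 2e⁻ → Cu, so n(e⁻) = 2 × 0.1498 = 0.2996 mol
Q = 0.2996 × 96485 = 28910 C
I = Q / t = 28910 / 3576 s = 8.08 A

8.08 A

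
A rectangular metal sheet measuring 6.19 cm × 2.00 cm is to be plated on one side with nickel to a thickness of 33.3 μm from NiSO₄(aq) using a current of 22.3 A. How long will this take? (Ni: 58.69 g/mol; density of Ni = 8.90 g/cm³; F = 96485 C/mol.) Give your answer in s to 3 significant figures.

54.1 s

Plated area = 6.19 × 2.00 = 12.38 cm²
Volume = 12.38 × 33.3×10⁻⁴ cm = 0.04123 cm³
m(Ni) = 0.04123 × 8.90 = 0.3669 g
n(Ni) = 0.3669 / 58.69 = 0.006251 mol; n(e⁻) = 2 × 0.006251 = 0.01250 mol
Q = 0.01250 × 96485 = 1206 C
t = 1206 / 22.3 = 54.08 s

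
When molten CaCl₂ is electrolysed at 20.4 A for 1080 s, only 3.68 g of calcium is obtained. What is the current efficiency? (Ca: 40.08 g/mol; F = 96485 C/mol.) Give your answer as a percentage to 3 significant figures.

Q = 20.4 × 1080 = 22030 C
n(e⁻) = 22030 / 96485 = 0.2283 mol
Ca²⁺ + 2e⁻ → Ca, so theoretical n(Ca) = 0.1142 mol → 4.577 g
Efficiency = 3.68 / 4.577 = 0.8040 = 80.4%

80.4%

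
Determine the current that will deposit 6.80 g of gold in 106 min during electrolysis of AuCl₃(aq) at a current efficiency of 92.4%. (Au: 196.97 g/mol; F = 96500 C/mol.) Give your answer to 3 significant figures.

1.70 A

n(Au) = 6.80 / 196.97 = 0.03452 mol
Au³⁺ + 3e⁻ → Au, so n(e⁻) = 3 × 0.03452 = 0.1036 mol
Q = 0.1036 × 96500 / 0.924 = 10820 C
I = Q / t = 10820 / 6360 s = 1.70 A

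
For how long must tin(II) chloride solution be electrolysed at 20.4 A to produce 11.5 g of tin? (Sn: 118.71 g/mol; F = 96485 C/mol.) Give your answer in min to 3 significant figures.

n(Sn) = 11.5 / 118.71 = 0.09687 mol
Sn²⁺ + 2e⁻ → Sn, so n(e⁻) = 2 × 0.09687 = 0.1937 mol
Q = 0.1937 × 96485 = 18690 C
t = Q / I = 18690 / 20.4 = 916.2 s = 15.3 min

15.3 min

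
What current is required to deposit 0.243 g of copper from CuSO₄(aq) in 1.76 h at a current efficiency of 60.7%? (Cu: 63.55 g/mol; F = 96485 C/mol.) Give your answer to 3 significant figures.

0.192 A

n(Cu) = 0.243 / 63.55 = 0.003824 mol
Cu²⁺ + 2e⁻ → Cu, so n(e⁻) = 2 × 0.003824 = 0.007648 mol
Q = 0.007648 × 96485 / 0.607 = 1216 C
I = Q / t = 1216 / 6336 s = 0.192 A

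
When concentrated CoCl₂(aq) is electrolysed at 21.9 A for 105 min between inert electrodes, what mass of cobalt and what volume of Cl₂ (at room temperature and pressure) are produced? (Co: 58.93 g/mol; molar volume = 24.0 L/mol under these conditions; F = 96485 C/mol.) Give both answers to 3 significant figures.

Q = 21.9 × 6300 = 1.380×10^5 C; n(e⁻) = 1.380×10^5 / 96485 = 1.430 mol
Cathode: Co²⁺ + 2e⁻ → Co → n(Co) = 1.430/2 = 0.7150 mol → 42.1 g
Anode: 2Cl⁻ → Cl₂ + 2e⁻ → n(Cl₂) = 1.430/2 = 0.7150 mol → 17.2 L

42.1 g Co; 17.2 L Cl₂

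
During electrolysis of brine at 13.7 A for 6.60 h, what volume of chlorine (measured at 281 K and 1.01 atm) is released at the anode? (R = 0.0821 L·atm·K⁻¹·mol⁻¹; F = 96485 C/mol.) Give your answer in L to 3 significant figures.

38.5 L

Q = It = 13.7 × 23760 = 3.255×10^5 C
Moles of electrons = 3.255×10^5 / 96485 = 3.374 mol
2Cl⁻ → Cl₂ + 2e⁻, so n(Cl₂) = 3.374 / 2 = 1.687 mol
V = nRT/P = 1.687 × 0.0821 × 281 / 1.01 = 38.53 L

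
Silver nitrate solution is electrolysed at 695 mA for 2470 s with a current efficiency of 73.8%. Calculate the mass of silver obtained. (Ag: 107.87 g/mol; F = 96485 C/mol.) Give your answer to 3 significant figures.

1.42 g

Q = 0.695 × 2470 = 1717 C
n(e⁻) = 1717 / 96485 = 0.01780 mol
Ag⁺ + e⁻ → Ag, so theoretical m(Ag) = 0.01780 × 107.87 = 1.920 g
Actual mass = 73.8% × 1.920 = 1.42 g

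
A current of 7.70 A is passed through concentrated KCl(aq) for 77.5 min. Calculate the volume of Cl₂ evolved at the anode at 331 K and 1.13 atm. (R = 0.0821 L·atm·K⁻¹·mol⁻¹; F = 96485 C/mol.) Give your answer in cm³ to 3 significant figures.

Charge passed = 7.70 × 4650 = 35810 C
n(e⁻) = 35810 / 96485 = 0.3711 mol
2Cl⁻ → Cl₂ + 2e⁻, so n(Cl₂) = 0.3711 / 2 = 0.1856 mol
V = nRT/P = 0.1856 × 0.0821 × 331 / 1.13 = 4.463 L
= 4460 cm³

4460 cm³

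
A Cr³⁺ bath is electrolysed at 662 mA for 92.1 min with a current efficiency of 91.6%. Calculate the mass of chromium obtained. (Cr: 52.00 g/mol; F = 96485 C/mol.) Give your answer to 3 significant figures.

0.602 g

Q = 0.662 × 5526 = 3658 C
n(e⁻) = 3658 / 96485 = 0.03791 mol
Cr³⁺ + 3e⁻ → Cr, so theoretical m(Cr) = 0.01264 × 52.00 = 0.6573 g
Actual mass = 91.6% × 0.6573 = 0.602 g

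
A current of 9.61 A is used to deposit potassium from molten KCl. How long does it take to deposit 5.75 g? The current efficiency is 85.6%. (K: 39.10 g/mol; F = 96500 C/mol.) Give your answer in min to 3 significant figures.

n(K) = 5.75 / 39.10 = 0.1471 mol
K⁺ + e⁻ → K, so n(e⁻) = 0.1471 mol
Q = 0.1471 × 96500 / 0.856 = 16580 C
t = Q / I = 16580 / 9.61 = 1725 s = 28.8 min

28.8 min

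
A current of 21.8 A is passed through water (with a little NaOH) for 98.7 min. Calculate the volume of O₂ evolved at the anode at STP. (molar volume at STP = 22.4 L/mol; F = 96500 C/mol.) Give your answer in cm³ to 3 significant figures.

Q = 21.8 A × 5922 s = 1.291×10^5 C
Moles of electrons = 1.291×10^5 / 96500 = 1.338 mol
2H₂O → O₂ + 4H⁺ + 4e⁻, so n(O₂) = 1.338 / 4 = 0.3345 mol
V = 0.3345 × 22.4 = 7.493 L
= 7490 cm³

7490 cm³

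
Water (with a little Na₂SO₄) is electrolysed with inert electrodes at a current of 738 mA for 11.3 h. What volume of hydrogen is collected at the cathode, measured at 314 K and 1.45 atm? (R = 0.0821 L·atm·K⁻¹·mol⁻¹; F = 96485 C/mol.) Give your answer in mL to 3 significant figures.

2770 mL

Q = It = 0.738 × 40680 = 30020 C
n(e⁻) = Q/F = 30020/96485 = 0.3111 mol
2H⁺ + 2e⁻ → H₂, so n(H₂) = 0.3111 / 2 = 0.1556 mol
V = nRT/P = 0.1556 × 0.0821 × 314 / 1.45 = 2.766 L
= 2770 mL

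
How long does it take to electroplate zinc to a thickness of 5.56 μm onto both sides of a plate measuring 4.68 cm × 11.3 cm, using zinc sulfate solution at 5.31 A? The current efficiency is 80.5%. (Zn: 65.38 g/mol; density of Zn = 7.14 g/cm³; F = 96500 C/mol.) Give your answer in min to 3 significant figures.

Plated area = 2 × 4.68 × 11.3 = 105.8 cm²
Volume = 105.8 × 5.56×10⁻⁴ cm = 0.05882 cm³
m(Zn) = 0.05882 × 7.14 = 0.4200 g
n(Zn) = 0.4200 / 65.38 = 0.006424 mol; n(e⁻) = 2 × 0.006424 = 0.01285 mol
Q = 0.01285 × 96500 / 0.805 = 1540 C
t = 1540 / 5.31 = 290.0 s = 4.83 min

4.83 min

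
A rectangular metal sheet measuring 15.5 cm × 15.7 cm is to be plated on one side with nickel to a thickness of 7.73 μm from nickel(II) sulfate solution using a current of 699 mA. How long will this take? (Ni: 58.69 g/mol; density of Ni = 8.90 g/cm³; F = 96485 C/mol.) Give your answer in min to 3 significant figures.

131 min

Plated area = 15.5 × 15.7 = 243.4 cm²
Volume = 243.4 × 7.73×10⁻⁴ cm = 0.1881 cm³
m(Ni) = 0.1881 × 8.90 = 1.674 g
n(Ni) = 1.674 / 58.69 = 0.02852 mol; n(e⁻) = 2 × 0.02852 = 0.05704 mol
Q = 0.05704 × 96485 = 5504 C
t = 5504 / 0.699 = 7874 s = 131 min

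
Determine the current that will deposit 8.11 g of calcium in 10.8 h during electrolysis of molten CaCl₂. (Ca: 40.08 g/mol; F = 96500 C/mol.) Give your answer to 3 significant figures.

n(Ca) = 8.11 / 40.08 = 0.2023 mol
Ca²⁺ + 2e⁻ → Ca, so n(e⁻) = 2 × 0.2023 = 0.4046 mol
Q = 0.4046 × 96500 = 39040 C
I = Q / t = 39040 / 38880 s = 1.00 A

1.00 A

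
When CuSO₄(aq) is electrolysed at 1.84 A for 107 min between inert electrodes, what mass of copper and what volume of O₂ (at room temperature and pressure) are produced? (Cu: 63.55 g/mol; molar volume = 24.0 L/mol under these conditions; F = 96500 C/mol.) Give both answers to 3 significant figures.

3.89 g Cu; 0.734 L O₂

Q = 1.84 × 6420 = 11810 C; n(e⁻) = 11810 / 96500 = 0.1224 mol
Cathode: Cu²⁺ + 2e⁻ → Cu → n(Cu) = 0.1224/2 = 0.06120 mol → 3.89 g
Anode: 2H₂O → O₂ + 4H⁺ + 4e⁻ → n(O₂) = 0.1224/4 = 0.03060 mol → 0.734 L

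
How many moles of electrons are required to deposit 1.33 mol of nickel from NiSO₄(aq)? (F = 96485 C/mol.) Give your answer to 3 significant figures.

Ni²⁺ + 2e⁻ → Ni, so n(e⁻) = 2 × 1.33 = 2.660 mol

2.66 mol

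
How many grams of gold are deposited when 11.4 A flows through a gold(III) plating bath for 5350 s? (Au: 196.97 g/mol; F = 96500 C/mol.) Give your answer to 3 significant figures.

41.5 g

Charge passed = 11.4 × 5350 = 60990 C
n(e⁻) = Q/F = 60990/96500 = 0.6320 mol
Au³⁺ + 3e⁻ → Au, so n(Au) = 0.6320 / 3 = 0.2107 mol
m = 0.2107 × 196.97 = 41.5 g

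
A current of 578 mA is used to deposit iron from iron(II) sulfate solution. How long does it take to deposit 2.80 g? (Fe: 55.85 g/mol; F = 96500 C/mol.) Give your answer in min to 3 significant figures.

n(Fe) = 2.80 / 55.85 = 0.05013 mol
Fe²⁺ + 2e⁻ → Fe, so n(e⁻) = 2 × 0.05013 = 0.1003 mol
Q = 0.1003 × 96500 = 9679 C
t = Q / I = 9679 / 0.578 = 16750 s = 279 min

279 min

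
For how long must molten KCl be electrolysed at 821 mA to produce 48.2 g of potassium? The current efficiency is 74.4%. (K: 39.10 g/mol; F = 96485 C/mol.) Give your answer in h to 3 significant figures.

54.1 h

n(K) = 48.2 / 39.10 = 1.233 mol
K⁺ + e⁻ → K, so n(e⁻) = 1.233 mol
Q = 1.233 × 96485 / 0.744 = 1.599×10^5 C
t = Q / I = 1.599×10^5 / 0.821 = 1.948×10^5 s = 54.1 h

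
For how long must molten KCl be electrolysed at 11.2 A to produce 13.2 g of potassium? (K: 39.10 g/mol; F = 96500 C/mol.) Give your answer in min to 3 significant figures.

n(K) = 13.2 / 39.10 = 0.3376 mol
K⁺ + e⁻ → K, so n(e⁻) = 0.3376 mol
Q = 0.3376 × 96500 = 32580 C
t = Q / I = 32580 / 11.2 = 2909 s = 48.5 min

48.5 min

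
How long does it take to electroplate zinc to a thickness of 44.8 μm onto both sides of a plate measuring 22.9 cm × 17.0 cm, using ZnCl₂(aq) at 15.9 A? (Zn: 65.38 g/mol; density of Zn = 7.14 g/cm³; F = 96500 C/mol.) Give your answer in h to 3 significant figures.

Plated area = 2 × 22.9 × 17.0 = 778.6 cm²
Volume = 778.6 × 44.8×10⁻⁴ cm = 3.488 cm³
m(Zn) = 3.488 × 7.14 = 24.90 g
n(Zn) = 24.90 / 65.38 = 0.3809 mol; n(e⁻) = 2 × 0.3809 = 0.7618 mol
Q = 0.7618 × 96500 = 73510 C
t = 73510 / 15.9 = 4623 s = 1.28 h

1.28 h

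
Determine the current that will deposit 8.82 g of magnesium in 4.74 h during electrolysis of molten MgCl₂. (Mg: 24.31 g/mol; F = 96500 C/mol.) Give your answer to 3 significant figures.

4.10 A

n(Mg) = 8.82 / 24.31 = 0.3628 mol
Mg²⁺ + 2e⁻ → Mg, so n(e⁻) = 2 × 0.3628 = 0.7256 mol
Q = 0.7256 × 96500 = 70020 C
I = Q / t = 70020 / 17064 s = 4.10 A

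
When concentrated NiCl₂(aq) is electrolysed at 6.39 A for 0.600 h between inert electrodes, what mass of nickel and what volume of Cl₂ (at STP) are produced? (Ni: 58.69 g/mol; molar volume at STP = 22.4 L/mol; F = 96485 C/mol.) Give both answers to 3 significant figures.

4.20 g Ni; 1.60 L Cl₂

Q = 6.39 × 2160 = 13800 C; n(e⁻) = 13800 / 96485 = 0.1430 mol
Cathode: Ni²⁺ + 2e⁻ → Ni → n(Ni) = 0.1430/2 = 0.07150 mol → 4.20 g
Anode: 2Cl⁻ → Cl₂ + 2e⁻ → n(Cl₂) = 0.1430/2 = 0.07150 mol → 1.60 L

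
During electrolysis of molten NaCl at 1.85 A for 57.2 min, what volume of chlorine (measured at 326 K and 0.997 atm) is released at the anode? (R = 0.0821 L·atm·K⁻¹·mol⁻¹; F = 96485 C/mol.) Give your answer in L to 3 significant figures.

Charge passed = 1.85 × 3432 = 6349 C
n(e⁻) = 6349 / 96485 = 0.06580 mol
2Cl⁻ → Cl₂ + 2e⁻, so n(Cl₂) = 0.06580 / 2 = 0.03290 mol
V = nRT/P = 0.03290 × 0.0821 × 326 / 0.997 = 0.8832 L

0.883 L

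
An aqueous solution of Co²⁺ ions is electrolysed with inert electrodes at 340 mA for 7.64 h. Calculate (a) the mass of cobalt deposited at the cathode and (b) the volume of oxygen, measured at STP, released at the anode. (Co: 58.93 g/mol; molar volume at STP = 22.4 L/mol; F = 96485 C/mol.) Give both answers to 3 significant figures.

Q = 0.340 × 27504 = 9351 C; n(e⁻) = 9351 / 96485 = 0.09692 mol
Cathode: Co²⁺ + 2e⁻ → Co → n(Co) = 0.09692/2 = 0.04846 mol → 2.86 g
Anode: 2H₂O → O₂ + 4H⁺ + 4e⁻ → n(O₂) = 0.09692/4 = 0.02423 mol → 0.543 L

2.86 g Co; 0.543 L O₂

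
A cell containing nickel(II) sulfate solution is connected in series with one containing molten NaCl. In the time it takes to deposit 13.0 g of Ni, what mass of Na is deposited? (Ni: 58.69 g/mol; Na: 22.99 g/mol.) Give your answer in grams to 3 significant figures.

n(Ni) = 13.0 / 58.69 = 0.2215 mol
Ni²⁺ + 2e⁻ → Ni, so n(e⁻) = 2 × 0.2215 = 0.4430 mol
The cells are in series, so the same charge (and hence the same n(e⁻) = 0.4430 mol) passes through both.
Na⁺ + e⁻ → Na, so n(Na) = 0.4430 mol
m(Na) = 0.4430 × 22.99 = 10.2 g

10.2 g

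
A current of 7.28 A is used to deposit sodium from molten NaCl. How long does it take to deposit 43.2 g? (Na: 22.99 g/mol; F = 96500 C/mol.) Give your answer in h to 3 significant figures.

6.92 h

n(Na) = 43.2 / 22.99 = 1.879 mol
Na⁺ + e⁻ → Na, so n(e⁻) = 1.879 mol
Q = 1.879 × 96500 = 1.813×10^5 C
t = Q / I = 1.813×10^5 / 7.28 = 24900 s = 6.92 h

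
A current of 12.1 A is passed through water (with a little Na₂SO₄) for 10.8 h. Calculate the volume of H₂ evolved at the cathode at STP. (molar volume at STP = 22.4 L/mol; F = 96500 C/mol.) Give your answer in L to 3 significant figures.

54.6 L

Q = 12.1 A × 38880 s = 4.704×10^5 C
Moles of electrons = 4.704×10^5 / 96500 = 4.875 mol
2H⁺ + 2e⁻ → H₂, so n(H₂) = 4.875 / 2 = 2.438 mol
V = 2.438 × 22.4 = 54.61 L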